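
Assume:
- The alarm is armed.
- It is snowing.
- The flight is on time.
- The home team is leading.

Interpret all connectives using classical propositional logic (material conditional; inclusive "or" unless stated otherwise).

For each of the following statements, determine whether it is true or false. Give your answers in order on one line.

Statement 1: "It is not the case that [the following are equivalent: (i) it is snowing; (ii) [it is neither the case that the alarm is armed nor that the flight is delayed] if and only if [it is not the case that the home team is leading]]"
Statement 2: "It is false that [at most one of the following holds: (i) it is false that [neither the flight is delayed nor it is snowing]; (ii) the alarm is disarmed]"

Let U = "it is snowing" (True), L = "the alarm is armed" (True), S = "the flight is delayed" (False), H = "the home team is leading" (True).

Statement 1: Formalization: not (U iff ((L nor S) iff not H))

L nor S = True nor False = False
not H = not True = False
(L nor S) iff not H = False iff False = True
U iff ((L nor S) iff not H) = True iff True = True
not (U iff ((L nor S) iff not H)) = not True = False
Thus Statement 1 is false.

Statement 2: Parsed as not (not (S nor U) nand not L)

S nor U = False nor True = False
not (S nor U) = not False = True
not L = not True = False
not (S nor U) nand not L = True nand False = True
not (not (S nor U) nand not L) = not True = False
Hence Statement 2 is false.

Statement 1 F, Statement 2 F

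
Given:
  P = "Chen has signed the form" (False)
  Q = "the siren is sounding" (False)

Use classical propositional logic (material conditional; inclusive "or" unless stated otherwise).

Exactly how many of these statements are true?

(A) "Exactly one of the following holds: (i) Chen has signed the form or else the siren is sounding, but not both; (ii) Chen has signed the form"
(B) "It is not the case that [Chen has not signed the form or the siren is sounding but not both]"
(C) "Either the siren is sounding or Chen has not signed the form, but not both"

(A): Parsed as (P xor Q) xor P

P xor Q = F xor F = F
(P xor Q) xor P = F xor F = F
Hence (A) is false.

(B): This is ~(~P xor Q).

~P = ~F = T
~P xor Q = T xor F = T
~(~P xor Q) = ~T = F
Hence (B) is false.

(C): In symbols: Q xor ~P

~P = ~F = T
Q xor ~P = F xor T = T
So (C) is true.

1 of the 3 statements is true.

1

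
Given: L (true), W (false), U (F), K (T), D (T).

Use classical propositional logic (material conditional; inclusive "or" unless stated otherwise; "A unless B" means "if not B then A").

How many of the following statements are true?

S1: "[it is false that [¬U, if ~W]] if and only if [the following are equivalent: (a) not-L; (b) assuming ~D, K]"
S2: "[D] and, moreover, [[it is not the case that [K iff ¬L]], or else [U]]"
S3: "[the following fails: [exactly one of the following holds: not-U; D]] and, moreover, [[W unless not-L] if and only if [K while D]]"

2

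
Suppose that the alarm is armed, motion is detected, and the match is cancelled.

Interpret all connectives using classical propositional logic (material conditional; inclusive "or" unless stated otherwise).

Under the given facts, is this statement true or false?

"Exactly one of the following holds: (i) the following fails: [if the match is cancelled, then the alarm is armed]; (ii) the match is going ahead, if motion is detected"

Let R = "the match is cancelled" (T), P = "the alarm is armed" (T), Q = "motion is detected" (T).
In symbols: ~(R -> P) xor (Q -> ~R)

R -> P = T -> T = T
~(R -> P) = ~T = F
~R = ~T = F
Q -> ~R = T -> F = F
~(R -> P) xor (Q -> ~R) = F xor F = F

The statement is false.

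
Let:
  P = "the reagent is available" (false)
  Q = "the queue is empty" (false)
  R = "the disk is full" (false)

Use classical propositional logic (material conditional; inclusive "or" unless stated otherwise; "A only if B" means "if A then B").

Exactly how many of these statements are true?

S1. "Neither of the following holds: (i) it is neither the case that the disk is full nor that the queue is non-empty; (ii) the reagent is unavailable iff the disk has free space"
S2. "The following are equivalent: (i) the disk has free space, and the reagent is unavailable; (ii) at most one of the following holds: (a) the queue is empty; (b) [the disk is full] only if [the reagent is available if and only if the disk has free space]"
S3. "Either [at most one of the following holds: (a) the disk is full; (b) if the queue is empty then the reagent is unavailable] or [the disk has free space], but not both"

1

S1: Formalization: (R nor not Q) nor (not P iff not R)

not Q = not False = True
R nor not Q = False nor True = False
not P = not False = True
not R = not False = True
not P iff not R = True iff True = True
(R nor not Q) nor (not P iff not R) = False nor True = False
Thus S1 is false.

S2: This is (not R and not P) iff (Q nand (R -> (P iff not R))).

not R = not False = True
not P = not False = True
not R and not P = True and True = True
not R = not False = True
P iff not R = False iff True = False
R -> (P iff not R) = False -> False = True
Q nand (R -> (P iff not R)) = False nand True = True
(not R and not P) iff (Q nand (R -> (P iff not R))) = True iff True = True
Hence S2 is true.

S3: In symbols: (R nand (Q -> not P)) xor not R

not P = not False = True
Q -> not P = False -> True = True
R nand (Q -> not P) = False nand True = True
not R = not False = True
(R nand (Q -> not P)) xor not R = True xor True = False
So S3 is false.

1 of the 3 statements is true.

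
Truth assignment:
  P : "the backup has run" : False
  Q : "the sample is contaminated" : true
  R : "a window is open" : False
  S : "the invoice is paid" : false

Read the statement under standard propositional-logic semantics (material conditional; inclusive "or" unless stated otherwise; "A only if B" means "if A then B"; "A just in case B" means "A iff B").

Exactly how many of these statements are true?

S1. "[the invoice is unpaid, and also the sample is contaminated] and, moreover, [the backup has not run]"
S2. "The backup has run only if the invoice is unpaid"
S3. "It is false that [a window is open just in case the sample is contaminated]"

3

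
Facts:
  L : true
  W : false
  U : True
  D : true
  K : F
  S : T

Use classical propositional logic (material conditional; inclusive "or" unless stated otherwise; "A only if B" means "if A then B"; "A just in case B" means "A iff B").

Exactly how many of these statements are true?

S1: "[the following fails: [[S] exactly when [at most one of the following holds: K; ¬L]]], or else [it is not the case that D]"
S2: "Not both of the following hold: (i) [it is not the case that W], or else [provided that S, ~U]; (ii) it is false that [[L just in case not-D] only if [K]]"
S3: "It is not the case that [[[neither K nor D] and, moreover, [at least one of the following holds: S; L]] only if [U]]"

S1: In symbols: not (S iff (K nand not L)) or not D

not L = not True = False
K nand not L = False nand False = True
S iff (K nand not L) = True iff True = True
not (S iff (K nand not L)) = not True = False
not D = not True = False
not (S iff (K nand not L)) or not D = False or False = False
Thus S1 is false.

S2: This is (not W or (S -> not U)) nand not ((L iff not D) -> K).

not W = not False = True
not U = not True = False
S -> not U = True -> False = False
not W or (S -> not U) = True or False = True
not D = not True = False
L iff not D = True iff False = False
(L iff not D) -> K = False -> False = True
not ((L iff not D) -> K) = not True = False
(not W or (S -> not U)) nand not ((L iff not D) -> K) = True nand False = True
So S2 is true.

S3: Formalization: not (((K nor D) and (S or L)) -> U)

K nor D = False nor True = False
S or L = True or True = True
(K nor D) and (S or L) = False and True = False
((K nor D) and (S or L)) -> U = False -> True = True
not (((K nor D) and (S or L)) -> U) = not True = False
So S3 is false.

True statements: 1 (S2).

1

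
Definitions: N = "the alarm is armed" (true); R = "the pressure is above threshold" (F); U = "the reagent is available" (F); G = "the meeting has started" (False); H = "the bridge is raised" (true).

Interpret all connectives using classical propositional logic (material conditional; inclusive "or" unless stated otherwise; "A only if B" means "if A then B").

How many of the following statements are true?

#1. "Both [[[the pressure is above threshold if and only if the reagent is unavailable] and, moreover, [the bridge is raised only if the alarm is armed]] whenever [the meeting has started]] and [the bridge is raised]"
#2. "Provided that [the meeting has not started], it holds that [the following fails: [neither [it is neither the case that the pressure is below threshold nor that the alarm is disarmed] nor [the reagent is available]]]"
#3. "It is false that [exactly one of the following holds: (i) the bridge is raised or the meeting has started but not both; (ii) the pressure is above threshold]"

1

#1: Parsed as (G -> ((R iff not U) and (H -> N))) and H

not U = not False = True
R iff not U = False iff True = False
H -> N = True -> True = True
(R iff not U) and (H -> N) = False and True = False
G -> ((R iff not U) and (H -> N)) = False -> False = True
(G -> ((R iff not U) and (H -> N))) and H = True and True = True
So #1 is true.

#2: Formalization: not G -> not ((not R nor not N) nor U)

not G = not False = True
not R = not False = True
not N = not True = False
not R nor not N = True nor False = False
(not R nor not N) nor U = False nor False = True
not ((not R nor not N) nor U) = not True = False
not G -> not ((not R nor not N) nor U) = True -> False = False
So #2 is false.

#3: Parsed as not ((H xor G) xor R)

H xor G = True xor False = True
(H xor G) xor R = True xor False = True
not ((H xor G) xor R) = not True = False
Thus #3 is false.

Count: 1.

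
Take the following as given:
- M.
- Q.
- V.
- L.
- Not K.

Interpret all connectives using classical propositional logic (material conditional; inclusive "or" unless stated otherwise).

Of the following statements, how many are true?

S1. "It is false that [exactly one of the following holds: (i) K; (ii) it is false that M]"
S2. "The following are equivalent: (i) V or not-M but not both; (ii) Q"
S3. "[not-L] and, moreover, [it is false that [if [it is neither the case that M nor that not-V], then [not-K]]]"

2

S1: In symbols: ¬(K ⊕ ¬M)

¬M = ¬T = F
K ⊕ ¬M = F ⊕ F = F
¬(K ⊕ ¬M) = ¬F = T
Thus S1 is true.

S2: Parsed as (V ⊕ ¬M) ↔ Q

¬M = ¬T = F
V ⊕ ¬M = T ⊕ F = T
(V ⊕ ¬M) ↔ Q = T ↔ T = T
Thus S2 is true.

S3: This is ¬L ∧ ¬((M ↓ ¬V) → ¬K).

¬L = ¬T = F
¬V = ¬T = F
M ↓ ¬V = T ↓ F = F
¬K = ¬F = T
(M ↓ ¬V) → ¬K = F → T = T
¬((M ↓ ¬V) → ¬K) = ¬T = F
¬L ∧ ¬((M ↓ ¬V) → ¬K) = F ∧ F = F
Hence S3 is false.

2 of the 3 statements are true.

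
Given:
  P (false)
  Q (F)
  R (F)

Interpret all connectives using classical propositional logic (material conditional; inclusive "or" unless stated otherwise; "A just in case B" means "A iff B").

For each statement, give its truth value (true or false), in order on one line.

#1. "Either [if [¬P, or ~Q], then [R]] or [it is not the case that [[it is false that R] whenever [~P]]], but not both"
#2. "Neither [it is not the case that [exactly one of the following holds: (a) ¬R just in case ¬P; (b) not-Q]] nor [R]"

#1 False, #2 False

#1: This is ((~P | ~Q) -> R) xor ~(~P -> ~R).

~P = ~F = T
~Q = ~F = T
~P | ~Q = T | T = T
(~P | ~Q) -> R = T -> F = F
~P = ~F = T
~R = ~F = T
~P -> ~R = T -> T = T
~(~P -> ~R) = ~T = F
((~P | ~Q) -> R) xor ~(~P -> ~R) = F xor F = F
Thus #1 is false.

#2: Formalization: ~((~R <-> ~P) xor ~Q) nor R

~R = ~F = T
~P = ~F = T
~R <-> ~P = T <-> T = T
~Q = ~F = T
(~R <-> ~P) xor ~Q = T xor T = F
~((~R <-> ~P) xor ~Q) = ~F = T
~((~R <-> ~P) xor ~Q) nor R = T nor F = F
So #2 is false.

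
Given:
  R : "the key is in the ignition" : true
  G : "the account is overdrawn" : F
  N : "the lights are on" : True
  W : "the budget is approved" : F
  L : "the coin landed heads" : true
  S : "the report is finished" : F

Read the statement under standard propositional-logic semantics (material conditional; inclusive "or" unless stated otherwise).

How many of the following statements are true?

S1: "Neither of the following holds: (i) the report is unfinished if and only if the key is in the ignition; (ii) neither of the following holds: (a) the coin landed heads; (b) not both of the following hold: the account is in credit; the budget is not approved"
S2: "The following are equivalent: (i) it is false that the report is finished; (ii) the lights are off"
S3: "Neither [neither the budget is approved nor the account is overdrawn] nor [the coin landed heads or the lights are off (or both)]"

S1: Parsed as (~S <-> R) nor (L nor (~G nand ~W))

~S = ~F = T
~S <-> R = T <-> T = T
~G = ~F = T
~W = ~F = T
~G nand ~W = T nand T = F
L nor (~G nand ~W) = T nor F = F
(~S <-> R) nor (L nor (~G nand ~W)) = T nor F = F
Thus S1 is false.

S2: Formalization: ~S <-> ~N

~S = ~F = T
~N = ~T = F
~S <-> ~N = T <-> F = F
Hence S2 is false.

S3: This is (W nor G) nor (L | ~N).

W nor G = F nor F = T
~N = ~T = F
L | ~N = T | F = T
(W nor G) nor (L | ~N) = T nor T = F
So S3 is false.

0 of the 3 statements are true (none).

0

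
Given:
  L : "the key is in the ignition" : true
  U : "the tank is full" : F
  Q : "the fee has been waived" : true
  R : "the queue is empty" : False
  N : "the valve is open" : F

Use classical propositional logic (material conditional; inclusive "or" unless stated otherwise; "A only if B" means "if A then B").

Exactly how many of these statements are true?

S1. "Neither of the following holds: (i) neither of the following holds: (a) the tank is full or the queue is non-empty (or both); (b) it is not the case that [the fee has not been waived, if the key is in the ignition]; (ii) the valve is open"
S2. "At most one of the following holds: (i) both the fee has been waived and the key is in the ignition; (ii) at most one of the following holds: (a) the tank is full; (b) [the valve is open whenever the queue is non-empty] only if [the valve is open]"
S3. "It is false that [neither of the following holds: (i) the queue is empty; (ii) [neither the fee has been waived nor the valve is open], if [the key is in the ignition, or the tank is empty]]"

1

S1: Parsed as ((U | ~R) nor ~(L -> ~Q)) nor N

~R = ~F = T
U | ~R = F | T = T
~Q = ~T = F
L -> ~Q = T -> F = F
~(L -> ~Q) = ~F = T
(U | ~R) nor ~(L -> ~Q) = T nor T = F
((U | ~R) nor ~(L -> ~Q)) nor N = F nor F = T
Thus S1 is true.

S2: Formalization: (Q & L) nand (U nand ((~R -> N) -> N))

Q & L = T & T = T
~R = ~F = T
~R -> N = T -> F = F
(~R -> N) -> N = F -> F = T
U nand ((~R -> N) -> N) = F nand T = T
(Q & L) nand (U nand ((~R -> N) -> N)) = T nand T = F
Thus S2 is false.

S3: Parsed as ~(R nor ((L | ~U) -> (Q nor N)))

~U = ~F = T
L | ~U = T | T = T
Q nor N = T nor F = F
(L | ~U) -> (Q nor N) = T -> F = F
R nor ((L | ~U) -> (Q nor N)) = F nor F = T
~(R nor ((L | ~U) -> (Q nor N))) = ~T = F
Hence S3 is false.

1 of the 3 statements is true (S1).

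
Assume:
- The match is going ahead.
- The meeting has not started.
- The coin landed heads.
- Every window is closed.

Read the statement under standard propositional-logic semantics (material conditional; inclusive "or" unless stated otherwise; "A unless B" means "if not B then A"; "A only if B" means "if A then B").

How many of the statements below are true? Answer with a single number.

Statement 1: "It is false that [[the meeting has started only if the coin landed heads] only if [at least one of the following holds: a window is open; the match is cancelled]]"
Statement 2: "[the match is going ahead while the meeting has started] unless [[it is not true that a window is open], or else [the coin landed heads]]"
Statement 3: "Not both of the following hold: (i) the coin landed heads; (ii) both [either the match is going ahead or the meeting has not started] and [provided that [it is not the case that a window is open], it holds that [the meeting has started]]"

Let Q = "the meeting has started" (F), R = "the coin landed heads" (T), S = "a window is open" (F), P = "the match is cancelled" (F).

Statement 1: In symbols: ¬((Q → R) → (S ∨ P))

Q → R = F → T = T
S ∨ P = F ∨ F = F
(Q → R) → (S ∨ P) = T → F = F
¬((Q → R) → (S ∨ P)) = ¬F = T
So Statement 1 is true.

Statement 2: Parsed as (¬P ∧ Q) ∨ (¬S ∨ R)

¬P = ¬F = T
¬P ∧ Q = T ∧ F = F
¬S = ¬F = T
¬S ∨ R = T ∨ T = T
(¬P ∧ Q) ∨ (¬S ∨ R) = F ∨ T = T
So Statement 2 is true.

Statement 3: Formalization: R ↑ ((¬P ∨ ¬Q) ∧ (¬S → Q))

¬P = ¬F = T
¬Q = ¬F = T
¬P ∨ ¬Q = T ∨ T = T
¬S = ¬F = T
¬S → Q = T → F = F
(¬P ∨ ¬Q) ∧ (¬S → Q) = T ∧ F = F
R ↑ ((¬P ∨ ¬Q) ∧ (¬S → Q)) = T ↑ F = T
So Statement 3 is true.

3 of the 3 statements are true (Statement 1, Statement 2, Statement 3).

3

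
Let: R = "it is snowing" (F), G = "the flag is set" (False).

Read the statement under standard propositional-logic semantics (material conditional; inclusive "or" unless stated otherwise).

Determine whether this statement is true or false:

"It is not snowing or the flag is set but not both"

The statement is true.

This is not R xor G.

not R = not False = True
not R xor G = True xor False = True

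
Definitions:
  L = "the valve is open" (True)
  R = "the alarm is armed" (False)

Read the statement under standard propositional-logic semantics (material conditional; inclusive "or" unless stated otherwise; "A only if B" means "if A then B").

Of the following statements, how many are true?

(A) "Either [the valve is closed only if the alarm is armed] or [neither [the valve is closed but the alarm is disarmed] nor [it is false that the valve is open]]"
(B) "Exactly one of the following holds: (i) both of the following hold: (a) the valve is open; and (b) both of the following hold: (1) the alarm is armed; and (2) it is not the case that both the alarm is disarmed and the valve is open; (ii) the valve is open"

(A): This is (~L -> R) | ((~L & ~R) nor ~L).

~L = ~T = F
~L -> R = F -> F = T
~L = ~T = F
~R = ~F = T
~L & ~R = F & T = F
~L = ~T = F
(~L & ~R) nor ~L = F nor F = T
(~L -> R) | ((~L & ~R) nor ~L) = T | T = T
So (A) is true.

(B): Formalization: (L & (R & (~R nand L))) xor L

~R = ~F = T
~R nand L = T nand T = F
R & (~R nand L) = F & F = F
L & (R & (~R nand L)) = T & F = F
(L & (R & (~R nand L))) xor L = F xor T = T
So (B) is true.

2 of the 2 statements are true.

2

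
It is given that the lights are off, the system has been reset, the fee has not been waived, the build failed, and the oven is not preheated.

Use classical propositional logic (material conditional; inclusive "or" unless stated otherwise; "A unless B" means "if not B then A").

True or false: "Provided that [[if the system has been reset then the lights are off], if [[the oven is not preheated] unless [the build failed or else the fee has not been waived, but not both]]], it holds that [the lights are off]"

Let U = "the oven is preheated" (F), G = "the build passed" (F), R = "the fee has been waived" (F), D = "the system has been reset" (T), H = "the lights are on" (F).
Formalization: ((¬U ∨ (¬G ⊕ ¬R)) → (D → ¬H)) → ¬H

¬U = ¬F = T
¬G = ¬F = T
¬R = ¬F = T
¬G ⊕ ¬R = T ⊕ T = F
¬U ∨ (¬G ⊕ ¬R) = T ∨ F = T
¬H = ¬F = T
D → ¬H = T → T = T
(¬U ∨ (¬G ⊕ ¬R)) → (D → ¬H) = T → T = T
¬H = ¬F = T
((¬U ∨ (¬G ⊕ ¬R)) → (D → ¬H)) → ¬H = T → T = T

True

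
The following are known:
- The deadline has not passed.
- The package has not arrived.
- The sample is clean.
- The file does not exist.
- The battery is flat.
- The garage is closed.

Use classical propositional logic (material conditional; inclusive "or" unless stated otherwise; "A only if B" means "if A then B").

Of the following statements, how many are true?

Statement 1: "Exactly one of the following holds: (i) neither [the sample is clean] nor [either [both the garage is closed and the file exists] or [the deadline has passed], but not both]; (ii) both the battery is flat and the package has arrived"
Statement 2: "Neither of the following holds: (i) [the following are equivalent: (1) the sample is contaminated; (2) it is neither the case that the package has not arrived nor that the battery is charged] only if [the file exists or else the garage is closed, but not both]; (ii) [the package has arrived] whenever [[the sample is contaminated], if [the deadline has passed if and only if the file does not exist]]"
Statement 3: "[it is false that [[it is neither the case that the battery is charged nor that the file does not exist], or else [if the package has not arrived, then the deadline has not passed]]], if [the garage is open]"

1

Let R = "the sample is contaminated" (F), V = "the garage is closed" (T), S = "the file exists" (F), P = "the deadline has passed" (F), U = "the battery is charged" (F), Q = "the package has arrived" (F).

Statement 1: This is (~R nor ((V & S) xor P)) xor (~U & Q).

~R = ~F = T
V & S = T & F = F
(V & S) xor P = F xor F = F
~R nor ((V & S) xor P) = T nor F = F
~U = ~F = T
~U & Q = T & F = F
(~R nor ((V & S) xor P)) xor (~U & Q) = F xor F = F
Hence Statement 1 is false.

Statement 2: This is ((R <-> (~Q nor U)) -> (S xor V)) nor (((P <-> ~S) -> R) -> Q).

~Q = ~F = T
~Q nor U = T nor F = F
R <-> (~Q nor U) = F <-> F = T
S xor V = F xor T = T
(R <-> (~Q nor U)) -> (S xor V) = T -> T = T
~S = ~F = T
P <-> ~S = F <-> T = F
(P <-> ~S) -> R = F -> F = T
((P <-> ~S) -> R) -> Q = T -> F = F
((R <-> (~Q nor U)) -> (S xor V)) nor (((P <-> ~S) -> R) -> Q) = T nor F = F
Hence Statement 2 is false.

Statement 3: This is ~V -> ~((U nor ~S) | (~Q -> ~P)).

~V = ~T = F
~S = ~F = T
U nor ~S = F nor T = F
~Q = ~F = T
~P = ~F = T
~Q -> ~P = T -> T = T
(U nor ~S) | (~Q -> ~P) = F | T = T
~((U nor ~S) | (~Q -> ~P)) = ~T = F
~V -> ~((U nor ~S) | (~Q -> ~P)) = F -> F = T
Hence Statement 3 is true.

1 of the 3 statements is true (Statement 3).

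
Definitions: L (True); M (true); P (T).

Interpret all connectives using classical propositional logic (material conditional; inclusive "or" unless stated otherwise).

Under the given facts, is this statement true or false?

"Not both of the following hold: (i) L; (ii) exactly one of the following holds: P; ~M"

false

Values: L=T, P=T, M=T.
This is L nand (P xor ~M).

~M = ~T = F
P xor ~M = T xor F = T
L nand (P xor ~M) = T nand T = F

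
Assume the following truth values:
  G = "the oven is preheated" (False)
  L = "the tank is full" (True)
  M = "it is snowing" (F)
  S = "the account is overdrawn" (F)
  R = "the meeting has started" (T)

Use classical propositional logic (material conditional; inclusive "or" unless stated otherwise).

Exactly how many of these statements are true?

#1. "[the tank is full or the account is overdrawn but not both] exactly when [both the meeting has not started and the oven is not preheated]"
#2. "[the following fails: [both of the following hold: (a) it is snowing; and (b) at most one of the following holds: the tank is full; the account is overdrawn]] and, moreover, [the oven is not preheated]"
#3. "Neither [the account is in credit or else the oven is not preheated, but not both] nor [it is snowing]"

2

#1: In symbols: (L xor S) iff (not R and not G)

L xor S = True xor False = True
not R = not True = False
not G = not False = True
not R and not G = False and True = False
(L xor S) iff (not R and not G) = True iff False = False
Hence #1 is false.

#2: In symbols: not (M and (L nand S)) and not G

L nand S = True nand False = True
M and (L nand S) = False and True = False
not (M and (L nand S)) = not False = True
not G = not False = True
not (M and (L nand S)) and not G = True and True = True
So #2 is true.

#3: In symbols: (not S xor not G) nor M

not S = not False = True
not G = not False = True
not S xor not G = True xor True = False
(not S xor not G) nor M = False nor False = True
Hence #3 is true.

2 of the 3 statements are true (#2, #3).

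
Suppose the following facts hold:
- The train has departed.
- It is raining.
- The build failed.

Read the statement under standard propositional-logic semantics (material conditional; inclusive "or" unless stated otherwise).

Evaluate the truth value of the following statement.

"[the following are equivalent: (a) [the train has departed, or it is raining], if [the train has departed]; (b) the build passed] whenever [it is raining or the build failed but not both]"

Let S = "it is raining" (T), G = "the build passed" (F), U = "the train has departed" (T).
This is (S ⊕ ¬G) → ((U → (U ∨ S)) ↔ G).

¬G = ¬F = T
S ⊕ ¬G = T ⊕ T = F
U ∨ S = T ∨ T = T
U → (U ∨ S) = T → T = T
(U → (U ∨ S)) ↔ G = T ↔ F = F
(S ⊕ ¬G) → ((U → (U ∨ S)) ↔ G) = F → F = T

The statement is true.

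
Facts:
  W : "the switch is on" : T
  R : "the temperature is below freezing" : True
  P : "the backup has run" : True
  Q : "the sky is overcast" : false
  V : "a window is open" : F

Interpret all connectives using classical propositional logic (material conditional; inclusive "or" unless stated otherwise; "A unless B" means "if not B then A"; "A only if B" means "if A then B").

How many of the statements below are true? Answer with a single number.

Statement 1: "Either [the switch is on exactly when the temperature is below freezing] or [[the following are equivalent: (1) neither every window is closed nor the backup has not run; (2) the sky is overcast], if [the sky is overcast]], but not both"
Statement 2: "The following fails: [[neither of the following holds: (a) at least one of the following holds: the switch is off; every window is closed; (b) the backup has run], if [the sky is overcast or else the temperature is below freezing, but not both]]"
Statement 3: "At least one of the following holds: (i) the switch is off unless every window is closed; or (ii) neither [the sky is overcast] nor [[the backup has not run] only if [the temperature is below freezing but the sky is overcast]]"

2

Statement 1: Parsed as (W <-> R) xor (Q -> ((~V nor ~P) <-> Q))

W <-> R = T <-> T = T
~V = ~F = T
~P = ~T = F
~V nor ~P = T nor F = F
(~V nor ~P) <-> Q = F <-> F = T
Q -> ((~V nor ~P) <-> Q) = F -> T = T
(W <-> R) xor (Q -> ((~V nor ~P) <-> Q)) = T xor T = F
Hence Statement 1 is false.

Statement 2: Parsed as ~((Q xor R) -> ((~W | ~V) nor P))

Q xor R = F xor T = T
~W = ~T = F
~V = ~F = T
~W | ~V = F | T = T
(~W | ~V) nor P = T nor T = F
(Q xor R) -> ((~W | ~V) nor P) = T -> F = F
~((Q xor R) -> ((~W | ~V) nor P)) = ~F = T
Hence Statement 2 is true.

Statement 3: In symbols: (~W | ~V) | (Q nor (~P -> (R & Q)))

~W = ~T = F
~V = ~F = T
~W | ~V = F | T = T
~P = ~T = F
R & Q = T & F = F
~P -> (R & Q) = F -> F = T
Q nor (~P -> (R & Q)) = F nor T = F
(~W | ~V) | (Q nor (~P -> (R & Q))) = T | F = T
Thus Statement 3 is true.

Count: 2.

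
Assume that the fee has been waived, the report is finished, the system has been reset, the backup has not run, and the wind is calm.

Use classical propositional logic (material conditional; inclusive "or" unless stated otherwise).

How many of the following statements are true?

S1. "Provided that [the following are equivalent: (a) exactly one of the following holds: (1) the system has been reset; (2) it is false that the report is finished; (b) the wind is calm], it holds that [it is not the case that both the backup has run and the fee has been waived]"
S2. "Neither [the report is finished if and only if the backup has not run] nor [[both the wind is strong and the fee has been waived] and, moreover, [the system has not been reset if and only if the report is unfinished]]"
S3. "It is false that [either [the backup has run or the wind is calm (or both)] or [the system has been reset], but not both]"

Let R = "the system has been reset" (T), Q = "the report is finished" (T), U = "the wind is strong" (F), S = "the backup has run" (F), P = "the fee has been waived" (T).

S1: In symbols: ((R xor ~Q) <-> ~U) -> (S nand P)

~Q = ~T = F
R xor ~Q = T xor F = T
~U = ~F = T
(R xor ~Q) <-> ~U = T <-> T = T
S nand P = F nand T = T
((R xor ~Q) <-> ~U) -> (S nand P) = T -> T = T
Thus S1 is true.

S2: Parsed as (Q <-> ~S) nor ((U & P) & (~R <-> ~Q))

~S = ~F = T
Q <-> ~S = T <-> T = T
U & P = F & T = F
~R = ~T = F
~Q = ~T = F
~R <-> ~Q = F <-> F = T
(U & P) & (~R <-> ~Q) = F & T = F
(Q <-> ~S) nor ((U & P) & (~R <-> ~Q)) = T nor F = F
So S2 is false.

S3: Parsed as ~((S | ~U) xor R)

~U = ~F = T
S | ~U = F | T = T
(S | ~U) xor R = T xor T = F
~((S | ~U) xor R) = ~F = T
Thus S3 is true.

True statements: 2.

2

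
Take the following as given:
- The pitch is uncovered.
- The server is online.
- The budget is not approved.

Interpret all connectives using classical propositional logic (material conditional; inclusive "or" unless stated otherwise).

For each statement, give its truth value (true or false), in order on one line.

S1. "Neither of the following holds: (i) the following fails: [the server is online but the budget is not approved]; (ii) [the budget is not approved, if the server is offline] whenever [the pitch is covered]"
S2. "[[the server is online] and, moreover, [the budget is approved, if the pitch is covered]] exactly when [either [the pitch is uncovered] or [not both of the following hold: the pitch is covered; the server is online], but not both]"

Let P = "the server is online" (T), U = "the budget is approved" (F), W = "the pitch is covered" (F).

S1: In symbols: ~(P & ~U) nor (W -> (~P -> ~U))

~U = ~F = T
P & ~U = T & T = T
~(P & ~U) = ~T = F
~P = ~T = F
~U = ~F = T
~P -> ~U = F -> T = T
W -> (~P -> ~U) = F -> T = T
~(P & ~U) nor (W -> (~P -> ~U)) = F nor T = F
So S1 is false.

S2: Parsed as (P & (W -> U)) <-> (~W xor (W nand P))

W -> U = F -> F = T
P & (W -> U) = T & T = T
~W = ~F = T
W nand P = F nand T = T
~W xor (W nand P) = T xor T = F
(P & (W -> U)) <-> (~W xor (W nand P)) = T <-> F = F
So S2 is false.

S1 False; S2 False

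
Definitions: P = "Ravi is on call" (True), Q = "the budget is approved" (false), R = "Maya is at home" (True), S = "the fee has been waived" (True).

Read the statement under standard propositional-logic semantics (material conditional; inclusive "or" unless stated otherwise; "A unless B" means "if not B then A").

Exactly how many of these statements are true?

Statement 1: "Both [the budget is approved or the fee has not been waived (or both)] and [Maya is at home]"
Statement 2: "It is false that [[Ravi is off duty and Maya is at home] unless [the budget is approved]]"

Statement 1: Parsed as (Q or not S) and R

not S = not True = False
Q or not S = False or False = False
(Q or not S) and R = False and True = False
So Statement 1 is false.

Statement 2: This is not ((not P and R) or Q).

not P = not True = False
not P and R = False and True = False
(not P and R) or Q = False or False = False
not ((not P and R) or Q) = not False = True
Hence Statement 2 is true.

Count: 1.

1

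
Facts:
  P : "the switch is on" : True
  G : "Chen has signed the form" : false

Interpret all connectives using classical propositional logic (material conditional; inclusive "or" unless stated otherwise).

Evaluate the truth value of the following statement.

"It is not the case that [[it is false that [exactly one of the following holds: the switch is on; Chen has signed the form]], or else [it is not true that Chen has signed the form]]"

Parsed as ¬(¬(P ⊕ G) ∨ ¬G)

P ⊕ G = T ⊕ F = T
¬(P ⊕ G) = ¬T = F
¬G = ¬F = T
¬(P ⊕ G) ∨ ¬G = F ∨ T = T
¬(¬(P ⊕ G) ∨ ¬G) = ¬T = F

false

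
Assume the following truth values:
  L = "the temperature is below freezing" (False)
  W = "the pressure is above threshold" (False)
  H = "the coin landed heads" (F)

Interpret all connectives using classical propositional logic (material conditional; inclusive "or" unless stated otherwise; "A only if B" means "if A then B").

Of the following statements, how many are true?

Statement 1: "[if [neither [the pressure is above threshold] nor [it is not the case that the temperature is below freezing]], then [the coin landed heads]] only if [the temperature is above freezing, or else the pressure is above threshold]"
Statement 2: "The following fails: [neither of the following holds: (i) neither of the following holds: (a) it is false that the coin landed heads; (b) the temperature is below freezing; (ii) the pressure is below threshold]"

2

Statement 1: Parsed as ((W nor ~L) -> H) -> (~L | W)

~L = ~F = T
W nor ~L = F nor T = F
(W nor ~L) -> H = F -> F = T
~L = ~F = T
~L | W = T | F = T
((W nor ~L) -> H) -> (~L | W) = T -> T = T
Thus Statement 1 is true.

Statement 2: Formalization: ~((~H nor L) nor ~W)

~H = ~F = T
~H nor L = T nor F = F
~W = ~F = T
(~H nor L) nor ~W = F nor T = F
~((~H nor L) nor ~W) = ~F = T
Thus Statement 2 is true.

Count: 2.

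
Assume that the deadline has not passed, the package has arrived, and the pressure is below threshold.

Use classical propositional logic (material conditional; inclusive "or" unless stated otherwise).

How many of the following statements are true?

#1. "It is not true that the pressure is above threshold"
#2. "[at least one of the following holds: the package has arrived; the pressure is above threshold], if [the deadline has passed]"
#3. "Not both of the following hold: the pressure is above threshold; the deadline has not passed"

3

Let R = "the pressure is above threshold" (F), P = "the deadline has passed" (F), Q = "the package has arrived" (T).

#1: In symbols: ~R

~R = ~F = T
Thus #1 is true.

#2: In symbols: P -> (Q | R)

Q | R = T | F = T
P -> (Q | R) = F -> T = T
Hence #2 is true.

#3: In symbols: R nand ~P

~P = ~F = T
R nand ~P = F nand T = T
So #3 is true.

Count: 3.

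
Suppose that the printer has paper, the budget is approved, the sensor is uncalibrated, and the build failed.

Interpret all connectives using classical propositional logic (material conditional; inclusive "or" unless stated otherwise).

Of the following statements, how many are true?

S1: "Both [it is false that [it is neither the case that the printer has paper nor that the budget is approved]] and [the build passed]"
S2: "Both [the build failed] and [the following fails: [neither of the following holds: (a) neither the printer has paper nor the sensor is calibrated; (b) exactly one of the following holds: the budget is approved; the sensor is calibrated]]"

1

Let Q = "the printer has paper" (T), U = "the budget is approved" (T), V = "the build passed" (F), K = "the sensor is calibrated" (F).

S1: Formalization: ~(Q nor U) & V

Q nor U = T nor T = F
~(Q nor U) = ~F = T
~(Q nor U) & V = T & F = F
Thus S1 is false.

S2: This is ~V & ~((Q nor K) nor (U xor K)).

~V = ~F = T
Q nor K = T nor F = F
U xor K = T xor F = T
(Q nor K) nor (U xor K) = F nor T = F
~((Q nor K) nor (U xor K)) = ~F = T
~V & ~((Q nor K) nor (U xor K)) = T & T = T
Hence S2 is true.

Count: 1.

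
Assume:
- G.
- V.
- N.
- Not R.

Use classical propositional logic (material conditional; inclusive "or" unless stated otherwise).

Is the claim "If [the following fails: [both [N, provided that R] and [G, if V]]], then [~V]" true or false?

The statement is true.

Parsed as ¬((R → N) ∧ (V → G)) → ¬V

R → N = F → T = T
V → G = T → T = T
(R → N) ∧ (V → G) = T ∧ T = T
¬((R → N) ∧ (V → G)) = ¬T = F
¬V = ¬T = F
¬((R → N) ∧ (V → G)) → ¬V = F → F = T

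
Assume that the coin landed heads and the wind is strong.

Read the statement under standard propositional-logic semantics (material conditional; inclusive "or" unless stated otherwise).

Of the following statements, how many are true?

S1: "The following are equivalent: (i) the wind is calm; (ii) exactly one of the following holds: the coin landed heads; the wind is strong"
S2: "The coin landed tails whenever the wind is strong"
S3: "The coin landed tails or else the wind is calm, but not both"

Let Q = "the wind is strong" (True), P = "the coin landed heads" (True).

S1: This is not Q iff (P xor Q).

not Q = not True = False
P xor Q = True xor True = False
not Q iff (P xor Q) = False iff False = True
So S1 is true.

S2: Parsed as Q -> not P

not P = not True = False
Q -> not P = True -> False = False
Hence S2 is false.

S3: Parsed as not P xor not Q

not P = not True = False
not Q = not True = False
not P xor not Q = False xor False = False
Thus S3 is false.

1 of the 3 statements is true (S1).

1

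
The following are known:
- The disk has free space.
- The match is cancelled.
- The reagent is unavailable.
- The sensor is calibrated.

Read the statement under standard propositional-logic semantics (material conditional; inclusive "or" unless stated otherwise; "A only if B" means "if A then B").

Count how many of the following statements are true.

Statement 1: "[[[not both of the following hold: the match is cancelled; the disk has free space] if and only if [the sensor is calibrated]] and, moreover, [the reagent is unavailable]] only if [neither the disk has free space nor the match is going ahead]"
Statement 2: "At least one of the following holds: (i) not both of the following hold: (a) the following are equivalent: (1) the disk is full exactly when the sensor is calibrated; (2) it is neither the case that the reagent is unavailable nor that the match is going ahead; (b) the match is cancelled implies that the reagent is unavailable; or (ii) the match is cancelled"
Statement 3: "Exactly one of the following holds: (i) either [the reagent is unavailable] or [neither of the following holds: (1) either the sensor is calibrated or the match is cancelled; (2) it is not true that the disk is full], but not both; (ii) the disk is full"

Let V = "the match is cancelled" (T), M = "the disk is full" (F), H = "the sensor is calibrated" (T), G = "the reagent is available" (F).

Statement 1: Formalization: (((V ↑ ¬M) ↔ H) ∧ ¬G) → (¬M ↓ ¬V)

¬M = ¬F = T
V ↑ ¬M = T ↑ T = F
(V ↑ ¬M) ↔ H = F ↔ T = F
¬G = ¬F = T
((V ↑ ¬M) ↔ H) ∧ ¬G = F ∧ T = F
¬M = ¬F = T
¬V = ¬T = F
¬M ↓ ¬V = T ↓ F = F
(((V ↑ ¬M) ↔ H) ∧ ¬G) → (¬M ↓ ¬V) = F → F = T
Hence Statement 1 is true.

Statement 2: Parsed as (((M ↔ H) ↔ (¬G ↓ ¬V)) ↑ (V → ¬G)) ∨ V

M ↔ H = F ↔ T = F
¬G = ¬F = T
¬V = ¬T = F
¬G ↓ ¬V = T ↓ F = F
(M ↔ H) ↔ (¬G ↓ ¬V) = F ↔ F = T
¬G = ¬F = T
V → ¬G = T → T = T
((M ↔ H) ↔ (¬G ↓ ¬V)) ↑ (V → ¬G) = T ↑ T = F
(((M ↔ H) ↔ (¬G ↓ ¬V)) ↑ (V → ¬G)) ∨ V = F ∨ T = T
Thus Statement 2 is true.

Statement 3: Formalization: (¬G ⊕ ((H ∨ V) ↓ ¬M)) ⊕ M

¬G = ¬F = T
H ∨ V = T ∨ T = T
¬M = ¬F = T
(H ∨ V) ↓ ¬M = T ↓ T = F
¬G ⊕ ((H ∨ V) ↓ ¬M) = T ⊕ F = T
(¬G ⊕ ((H ∨ V) ↓ ¬M)) ⊕ M = T ⊕ F = T
So Statement 3 is true.

3 of the 3 statements are true (Statement 1, Statement 2, Statement 3).

3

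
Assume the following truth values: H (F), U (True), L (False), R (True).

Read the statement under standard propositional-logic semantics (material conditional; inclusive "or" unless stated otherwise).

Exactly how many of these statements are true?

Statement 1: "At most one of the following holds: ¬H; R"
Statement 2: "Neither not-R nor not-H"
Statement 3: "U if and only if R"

Statement 1: This is ~H nand R.

~H = ~F = T
~H nand R = T nand T = F
So Statement 1 is false.

Statement 2: In symbols: ~R nor ~H

~R = ~T = F
~H = ~F = T
~R nor ~H = F nor T = F
Thus Statement 2 is false.

Statement 3: This is U <-> R.

U <-> R = T <-> T = T
So Statement 3 is true.

1 of the 3 statements is true (Statement 3).

1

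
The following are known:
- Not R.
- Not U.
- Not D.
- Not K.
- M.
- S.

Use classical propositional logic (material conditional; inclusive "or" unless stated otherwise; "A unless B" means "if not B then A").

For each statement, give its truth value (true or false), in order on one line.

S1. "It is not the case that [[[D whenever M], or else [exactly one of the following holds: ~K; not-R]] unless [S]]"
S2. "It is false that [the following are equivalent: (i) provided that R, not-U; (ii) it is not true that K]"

S1 F, S2 F

S1: This is ¬(((M → D) ∨ (¬K ⊕ ¬R)) ∨ S).

M → D = T → F = F
¬K = ¬F = T
¬R = ¬F = T
¬K ⊕ ¬R = T ⊕ T = F
(M → D) ∨ (¬K ⊕ ¬R) = F ∨ F = F
((M → D) ∨ (¬K ⊕ ¬R)) ∨ S = F ∨ T = T
¬(((M → D) ∨ (¬K ⊕ ¬R)) ∨ S) = ¬T = F
Hence S1 is false.

S2: In symbols: ¬((R → ¬U) ↔ ¬K)

¬U = ¬F = T
R → ¬U = F → T = T
¬K = ¬F = T
(R → ¬U) ↔ ¬K = T ↔ T = T
¬((R → ¬U) ↔ ¬K) = ¬T = F
Hence S2 is false.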